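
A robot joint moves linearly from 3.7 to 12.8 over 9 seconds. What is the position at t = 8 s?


s = t/T = 8/9 = 0.8889
p(t) = p0 + (pf-p0)*s
= 3.7 + (12.8 - 3.7) * 0.8889
= 11.7889


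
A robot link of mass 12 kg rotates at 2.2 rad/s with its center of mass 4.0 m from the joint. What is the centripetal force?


F = m * omega^2 * r
= 12 * 2.2^2 * 4.0
= 12 * 4.84 * 4.0
= 232.32 N


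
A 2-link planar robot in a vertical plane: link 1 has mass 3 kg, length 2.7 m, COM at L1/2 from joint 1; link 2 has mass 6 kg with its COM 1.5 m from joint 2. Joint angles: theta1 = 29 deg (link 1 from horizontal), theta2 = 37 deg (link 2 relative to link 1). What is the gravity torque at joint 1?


Horizontal distance from joint 1 to link-1 COM:
  x_c1 = (L1/2)*cos(t1) = 1.35 * 0.8746 = 1.1807 m
Horizontal distance from joint 1 to link-2 COM:
  x_c2 = L1*cos(t1) + Lc2*cos(t1+t2)
       = 2.7*0.8746 + 1.5*0.4067 = 2.9716 m
tau1 = m1*g*x_c1 + m2*g*x_c2
     = 3*9.81*1.1807 + 6*9.81*2.9716
     = 34.7491 + 174.9071
     = 209.6562 Nm


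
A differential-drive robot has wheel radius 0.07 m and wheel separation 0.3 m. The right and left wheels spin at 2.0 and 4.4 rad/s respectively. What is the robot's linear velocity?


vR = r*wR = 0.07*2.0 = 0.14 m/s
vL = r*wL = 0.07*4.4 = 0.308 m/s
v = (vR+vL)/2 = 0.224 m/s
omega = (vR-vL)/L = -0.56 rad/s
linear velocity = 0.224 m/s


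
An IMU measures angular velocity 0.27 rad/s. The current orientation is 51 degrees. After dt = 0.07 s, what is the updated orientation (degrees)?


delta_theta = w * dt = 0.27 * 0.07 = 0.0189 rad
= 1.0829 deg
theta_new = 51 + 1.0829 = 52.0829 deg


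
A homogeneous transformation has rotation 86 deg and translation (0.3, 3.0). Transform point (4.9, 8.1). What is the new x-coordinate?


x' = cos(theta)*px - sin(theta)*py + tx
= 0.0698*4.9 - 0.9976*8.1 + 0.3
= -7.4385


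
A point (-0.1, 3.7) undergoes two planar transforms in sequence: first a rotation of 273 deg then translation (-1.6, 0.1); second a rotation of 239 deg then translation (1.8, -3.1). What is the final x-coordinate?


After transform 1:
x1 = cos(273)*-0.1 - sin(273)*3.7 + -1.6 = 2.0897
y1 = sin(273)*-0.1 + cos(273)*3.7 + 0.1 = 0.3935
After transform 2:
x2 = cos(239)*2.0897 - sin(239)*0.3935 + 1.8
= 1.061


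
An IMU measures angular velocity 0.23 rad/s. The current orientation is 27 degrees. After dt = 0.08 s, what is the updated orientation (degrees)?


delta_theta = w * dt = 0.23 * 0.08 = 0.0184 rad
= 1.0542 deg
theta_new = 27 + 1.0542 = 28.0542 deg


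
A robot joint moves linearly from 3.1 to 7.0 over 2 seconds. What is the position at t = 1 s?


s = t/T = 1/2 = 0.5
p(t) = p0 + (pf-p0)*s
= 3.1 + (7.0 - 3.1) * 0.5
= 5.05


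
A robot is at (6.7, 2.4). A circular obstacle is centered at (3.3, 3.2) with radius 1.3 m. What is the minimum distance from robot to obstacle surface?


center_dist = sqrt((6.7-3.3)^2 + (2.4-3.2)^2)
= sqrt(11.56 + 0.64)
= 3.4928
min_dist = center_dist - radius = 3.4928 - 1.3 = 2.1928 m


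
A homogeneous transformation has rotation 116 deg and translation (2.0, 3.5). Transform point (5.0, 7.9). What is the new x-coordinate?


x' = cos(theta)*px - sin(theta)*py + tx
= -0.4384*5.0 - 0.8988*7.9 + 2.0
= -7.2923


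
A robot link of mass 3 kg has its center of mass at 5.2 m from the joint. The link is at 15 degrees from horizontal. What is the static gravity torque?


tau = m*g*L*cos(angle)
= 3 * 9.81 * 5.2 * cos(15 deg)
= 3 * 9.81 * 5.2 * 0.9659
= 147.8214 Nm


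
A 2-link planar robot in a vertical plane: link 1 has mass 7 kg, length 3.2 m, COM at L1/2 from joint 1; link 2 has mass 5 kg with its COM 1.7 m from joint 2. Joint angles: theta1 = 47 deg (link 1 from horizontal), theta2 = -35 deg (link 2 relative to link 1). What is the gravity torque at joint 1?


Horizontal distance from joint 1 to link-1 COM:
  x_c1 = (L1/2)*cos(t1) = 1.6 * 0.682 = 1.0912 m
Horizontal distance from joint 1 to link-2 COM:
  x_c2 = L1*cos(t1) + Lc2*cos(t1+t2)
       = 3.2*0.682 + 1.7*0.9781 = 3.8452 m
tau1 = m1*g*x_c1 + m2*g*x_c2
     = 7*9.81*1.0912 + 5*9.81*3.8452
     = 74.9325 + 188.6093
     = 263.5418 Nm


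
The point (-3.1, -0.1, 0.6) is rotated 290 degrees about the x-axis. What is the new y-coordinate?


Rotation about x-axis: y' = y*cos(theta) - z*sin(theta)
= -0.1 * 0.342 - 0.6 * -0.9397
= 0.5296


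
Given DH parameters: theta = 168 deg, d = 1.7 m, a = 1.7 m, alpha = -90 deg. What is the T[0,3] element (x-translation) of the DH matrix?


T[0,3] = a * cos(theta)
= 1.7 * cos(168 deg)
= 1.7 * -0.9781
= -1.6629


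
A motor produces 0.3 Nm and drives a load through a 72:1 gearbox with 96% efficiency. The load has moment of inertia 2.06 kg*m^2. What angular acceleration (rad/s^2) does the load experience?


tau_out = tau_motor * N * eta
= 0.3 * 72 * 0.96 = 20.736 Nm
alpha = tau_out / I = 20.736 / 2.06
= 10.066 rad/s^2


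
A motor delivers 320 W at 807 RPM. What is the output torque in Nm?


omega = 807 * 2*pi/60 = 84.5088 rad/s
tau = P / omega = 320 / 84.5088
= 3.7866 Nm


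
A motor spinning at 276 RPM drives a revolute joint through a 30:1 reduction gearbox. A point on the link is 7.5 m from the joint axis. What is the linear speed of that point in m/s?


omega_motor = 276 * 2*pi/60 = 28.9027 rad/s
omega_joint = omega_motor / 30 = 0.9634 rad/s
v = omega_joint * r = 0.9634 * 7.5
= 7.2257 m/s


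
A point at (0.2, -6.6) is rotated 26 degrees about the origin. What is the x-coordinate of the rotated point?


x' = x*cos(theta) - y*sin(theta)
cos(26 deg) = 0.8988, sin(26 deg) = 0.4384
x' = 0.2 * 0.8988 - -6.6 * 0.4384
= 0.1798 - -2.8932
= 3.073


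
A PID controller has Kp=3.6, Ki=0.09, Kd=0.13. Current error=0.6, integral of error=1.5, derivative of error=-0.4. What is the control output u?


u = Kp*e + Ki*int(e) + Kd*de/dt
= 3.6*0.6 + 0.09*1.5 + 0.13*(-0.4)
= 2.16 + 0.135 + -0.052
= 2.243


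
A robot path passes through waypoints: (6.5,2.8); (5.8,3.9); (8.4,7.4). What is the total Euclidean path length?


Segment lengths:
  seg1 = sqrt((-0.7)^2 + (1.1)^2) = 1.3038
  seg2 = sqrt((2.6)^2 + (3.5)^2) = 4.36
Total = 5.6639


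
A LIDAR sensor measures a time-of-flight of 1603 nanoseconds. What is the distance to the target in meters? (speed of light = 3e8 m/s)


tof = 1603 ns = 1.603e-06 s
dist = c * tof / 2
= 3e8 * 1.603e-06 / 2
= 240.45 m


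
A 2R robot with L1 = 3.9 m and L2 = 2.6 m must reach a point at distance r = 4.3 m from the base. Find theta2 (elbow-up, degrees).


cos(theta2) = (r^2 - L1^2 - L2^2) / (2*L1*L2)
cos(theta2) = (18.49 - 15.21 - 6.76) / 20.28
cos(theta2) = -0.171598
theta2 = 99.8807 degrees


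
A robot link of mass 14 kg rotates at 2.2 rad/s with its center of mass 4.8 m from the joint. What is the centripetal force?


F = m * omega^2 * r
= 14 * 2.2^2 * 4.8
= 14 * 4.84 * 4.8
= 325.248 N


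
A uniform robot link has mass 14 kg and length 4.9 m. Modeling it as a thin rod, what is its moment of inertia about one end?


I = (1/3) * m * L^2
= (1/3) * 14 * 4.9^2
= 0.333333 * 14 * 24.01
= 112.0467 kg*m^2


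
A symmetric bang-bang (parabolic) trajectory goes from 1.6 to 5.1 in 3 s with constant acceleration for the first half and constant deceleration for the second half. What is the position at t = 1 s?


Symmetric rest-to-rest: each phase covers (pf-p0)/2 in time T/2. 0.5*a*(T/2)^2 = (pf-p0)/2 => a = 4*(pf-p0)/T^2
a = 4*(5.1-1.6)/3^2 = 1.5556
t = 1 is in the acceleration phase (t <= T/2).
p = p0 + 0.5*a*t^2 = 1.6 + 0.5*1.5556*1^2
= 2.3778


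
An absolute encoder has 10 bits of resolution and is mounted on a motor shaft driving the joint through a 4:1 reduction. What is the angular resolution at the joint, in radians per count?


counts = 2^10 = 1024
effective counts at joint = 1024 * 4 = 4096
resolution = 2*pi / 4096
= 0.0015 rad/count


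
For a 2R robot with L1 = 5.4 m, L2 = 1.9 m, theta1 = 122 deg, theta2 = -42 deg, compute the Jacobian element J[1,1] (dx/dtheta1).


J[1,1] = -L1*sin(t1) - L2*sin(t1+t2)
= -5.4*sin(122) - 1.9*sin(80)
= -6.4506


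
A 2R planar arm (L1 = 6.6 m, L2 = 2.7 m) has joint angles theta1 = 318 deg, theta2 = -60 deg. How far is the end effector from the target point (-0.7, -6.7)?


End effector via forward kinematics:
x = L1*cos(t1) + L2*cos(t1+t2) = 4.3434
y = L1*sin(t1) + L2*sin(t1+t2) = -7.0573
Distance to target:
d = sqrt((-0.7 - 4.3434)^2 + (-6.7 - -7.0573)^2)
= sqrt(25.4358 + 0.1276)
= 5.056 m


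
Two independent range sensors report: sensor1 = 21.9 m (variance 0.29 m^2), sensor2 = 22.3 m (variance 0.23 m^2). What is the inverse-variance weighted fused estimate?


w1 = (1/var1) / (1/var1 + 1/var2)
   = 3.4483 / (3.4483 + 4.3478) = 0.4423
w2 = 1 - w1 = 0.5577
fused = w1*s1 + w2*s2 = 9.6865 + 12.4365
= 22.1231 m


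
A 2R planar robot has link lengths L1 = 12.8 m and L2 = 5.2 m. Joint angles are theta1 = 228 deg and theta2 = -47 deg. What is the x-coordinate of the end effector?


Convert angles to radians: theta1 = 3.9794, theta2 = -0.8203
x = L1*cos(theta1) + L2*cos(theta1+theta2)
x = -8.5649 + -5.1992
x = -13.7641


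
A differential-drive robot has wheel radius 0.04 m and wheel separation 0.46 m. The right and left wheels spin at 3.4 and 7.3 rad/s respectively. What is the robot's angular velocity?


vR = r*wR = 0.04*3.4 = 0.136 m/s
vL = r*wL = 0.04*7.3 = 0.292 m/s
v = (vR+vL)/2 = 0.214 m/s
omega = (vR-vL)/L = -0.3391 rad/s
angular velocity = -0.3391 rad/s


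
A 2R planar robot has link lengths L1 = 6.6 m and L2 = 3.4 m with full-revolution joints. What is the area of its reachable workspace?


r_max = L1 + L2 = 10.0 m
r_min = |L1 - L2| = 3.2 m
Area = pi*(r_max^2 - r_min^2)
= pi*(100.0 - 10.24)
= pi * 89.76
= 281.9894 m^2


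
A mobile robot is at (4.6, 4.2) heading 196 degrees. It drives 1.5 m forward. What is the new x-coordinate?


x_new = x0 + d*cos(theta)
= 4.6 + 1.5*cos(196)
= 4.6 + -1.4419
= 3.1581


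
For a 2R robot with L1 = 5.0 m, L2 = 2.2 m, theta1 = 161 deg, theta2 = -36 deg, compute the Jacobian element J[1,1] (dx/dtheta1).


J[1,1] = -L1*sin(t1) - L2*sin(t1+t2)
= -5.0*sin(161) - 2.2*sin(125)
= -3.43


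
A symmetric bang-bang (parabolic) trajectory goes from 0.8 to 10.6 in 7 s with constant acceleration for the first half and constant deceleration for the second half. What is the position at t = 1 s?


Symmetric rest-to-rest: each phase covers (pf-p0)/2 in time T/2. 0.5*a*(T/2)^2 = (pf-p0)/2 => a = 4*(pf-p0)/T^2
a = 4*(10.6-0.8)/7^2 = 0.8
t = 1 is in the acceleration phase (t <= T/2).
p = p0 + 0.5*a*t^2 = 0.8 + 0.5*0.8*1^2
= 1.2


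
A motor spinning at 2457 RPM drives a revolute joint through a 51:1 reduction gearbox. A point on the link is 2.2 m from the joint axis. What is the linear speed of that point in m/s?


omega_motor = 2457 * 2*pi/60 = 257.2964 rad/s
omega_joint = omega_motor / 51 = 5.045 rad/s
v = omega_joint * r = 5.045 * 2.2
= 11.0991 m/s


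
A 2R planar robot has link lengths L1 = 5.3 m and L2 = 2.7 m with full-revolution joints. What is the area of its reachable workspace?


r_max = L1 + L2 = 8.0 m
r_min = |L1 - L2| = 2.6 m
Area = pi*(r_max^2 - r_min^2)
= pi*(64.0 - 6.76)
= pi * 57.24
= 179.8248 m^2


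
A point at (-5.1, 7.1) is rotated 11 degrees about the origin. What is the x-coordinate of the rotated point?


x' = x*cos(theta) - y*sin(theta)
cos(11 deg) = 0.9816, sin(11 deg) = 0.1908
x' = -5.1 * 0.9816 - 7.1 * 0.1908
= -5.0063 - 1.3547
= -6.361


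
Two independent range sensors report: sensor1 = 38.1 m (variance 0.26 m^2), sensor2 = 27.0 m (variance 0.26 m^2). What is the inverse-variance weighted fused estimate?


w1 = (1/var1) / (1/var1 + 1/var2)
   = 3.8462 / (3.8462 + 3.8462) = 0.5
w2 = 1 - w1 = 0.5
fused = w1*s1 + w2*s2 = 19.05 + 13.5
= 32.55 m


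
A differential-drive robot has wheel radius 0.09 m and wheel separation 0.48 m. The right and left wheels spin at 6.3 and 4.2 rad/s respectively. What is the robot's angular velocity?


vR = r*wR = 0.09*6.3 = 0.567 m/s
vL = r*wL = 0.09*4.2 = 0.378 m/s
v = (vR+vL)/2 = 0.4725 m/s
omega = (vR-vL)/L = 0.3937 rad/s
angular velocity = 0.3937 rad/s


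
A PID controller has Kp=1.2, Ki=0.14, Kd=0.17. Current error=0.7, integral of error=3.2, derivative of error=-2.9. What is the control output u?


u = Kp*e + Ki*int(e) + Kd*de/dt
= 1.2*0.7 + 0.14*3.2 + 0.17*(-2.9)
= 0.84 + 0.448 + -0.493
= 0.795


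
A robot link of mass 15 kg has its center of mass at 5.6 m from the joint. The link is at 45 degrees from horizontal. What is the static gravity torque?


tau = m*g*L*cos(angle)
= 15 * 9.81 * 5.6 * cos(45 deg)
= 15 * 9.81 * 5.6 * 0.7071
= 582.6843 Nm


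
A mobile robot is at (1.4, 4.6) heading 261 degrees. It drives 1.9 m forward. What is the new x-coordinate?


x_new = x0 + d*cos(theta)
= 1.4 + 1.9*cos(261)
= 1.4 + -0.2972
= 1.1028


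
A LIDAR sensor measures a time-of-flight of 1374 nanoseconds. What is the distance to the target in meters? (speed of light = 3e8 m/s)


tof = 1374 ns = 1.374e-06 s
dist = c * tof / 2
= 3e8 * 1.374e-06 / 2
= 206.1 m


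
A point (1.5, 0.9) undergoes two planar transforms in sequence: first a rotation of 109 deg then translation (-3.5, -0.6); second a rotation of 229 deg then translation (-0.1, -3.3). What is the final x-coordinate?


After transform 1:
x1 = cos(109)*1.5 - sin(109)*0.9 + -3.5 = -4.8393
y1 = sin(109)*1.5 + cos(109)*0.9 + -0.6 = 0.5253
After transform 2:
x2 = cos(229)*-4.8393 - sin(229)*0.5253 + -0.1
= 3.4713


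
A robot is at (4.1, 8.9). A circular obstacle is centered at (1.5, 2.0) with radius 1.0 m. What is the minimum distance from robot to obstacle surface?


center_dist = sqrt((4.1-1.5)^2 + (8.9-2.0)^2)
= sqrt(6.76 + 47.61)
= 7.3736
min_dist = center_dist - radius = 7.3736 - 1.0 = 6.3736 m


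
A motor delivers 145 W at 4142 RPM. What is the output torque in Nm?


omega = 4142 * 2*pi/60 = 433.7492 rad/s
tau = P / omega = 145 / 433.7492
= 0.3343 Nm


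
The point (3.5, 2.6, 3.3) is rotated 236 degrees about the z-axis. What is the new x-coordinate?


Rotation about z-axis: x' = x*cos(theta) - y*sin(theta)
= 3.5 * -0.5592 - 2.6 * -0.829
= 0.1983


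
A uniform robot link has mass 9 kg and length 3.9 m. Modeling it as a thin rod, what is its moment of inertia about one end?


I = (1/3) * m * L^2
= (1/3) * 9 * 3.9^2
= 0.333333 * 9 * 15.21
= 45.63 kg*m^2


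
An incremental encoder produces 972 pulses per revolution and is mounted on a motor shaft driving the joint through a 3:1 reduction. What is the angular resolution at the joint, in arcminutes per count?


counts per rev = 972
effective counts at joint = 972 * 3 = 2916
resolution = 360*60 / 2916
= 7.4074 arcmin/count


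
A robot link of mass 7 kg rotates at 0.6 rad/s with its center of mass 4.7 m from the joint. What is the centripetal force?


F = m * omega^2 * r
= 7 * 0.6^2 * 4.7
= 7 * 0.36 * 4.7
= 11.844 N


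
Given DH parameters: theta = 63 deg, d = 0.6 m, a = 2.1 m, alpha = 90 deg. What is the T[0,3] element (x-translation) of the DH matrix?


T[0,3] = a * cos(theta)
= 2.1 * cos(63 deg)
= 2.1 * 0.454
= 0.9534


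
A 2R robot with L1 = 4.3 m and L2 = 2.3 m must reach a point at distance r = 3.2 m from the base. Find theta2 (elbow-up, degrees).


cos(theta2) = (r^2 - L1^2 - L2^2) / (2*L1*L2)
cos(theta2) = (10.24 - 18.49 - 5.29) / 19.78
cos(theta2) = -0.68453
theta2 = 133.1986 degrees


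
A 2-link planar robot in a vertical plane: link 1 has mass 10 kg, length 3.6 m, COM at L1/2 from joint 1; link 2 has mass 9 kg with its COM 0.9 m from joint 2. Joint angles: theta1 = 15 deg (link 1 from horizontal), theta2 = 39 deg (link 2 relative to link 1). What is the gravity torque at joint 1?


Horizontal distance from joint 1 to link-1 COM:
  x_c1 = (L1/2)*cos(t1) = 1.8 * 0.9659 = 1.7387 m
Horizontal distance from joint 1 to link-2 COM:
  x_c2 = L1*cos(t1) + Lc2*cos(t1+t2)
       = 3.6*0.9659 + 0.9*0.5878 = 4.0063 m
tau1 = m1*g*x_c1 + m2*g*x_c2
     = 10*9.81*1.7387 + 9*9.81*4.0063
     = 170.5632 + 353.7197
     = 524.2829 Nm


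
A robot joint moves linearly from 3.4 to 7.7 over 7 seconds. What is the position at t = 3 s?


s = t/T = 3/7 = 0.4286
p(t) = p0 + (pf-p0)*s
= 3.4 + (7.7 - 3.4) * 0.4286
= 5.2429


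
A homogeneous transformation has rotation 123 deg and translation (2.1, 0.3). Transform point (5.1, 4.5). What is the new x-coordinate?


x' = cos(theta)*px - sin(theta)*py + tx
= -0.5446*5.1 - 0.8387*4.5 + 2.1
= -4.4517


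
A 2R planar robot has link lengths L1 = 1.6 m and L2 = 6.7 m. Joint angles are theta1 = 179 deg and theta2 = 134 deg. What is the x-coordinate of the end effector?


Convert angles to radians: theta1 = 3.1241, theta2 = 2.3387
x = L1*cos(theta1) + L2*cos(theta1+theta2)
x = -1.5998 + 4.5694
x = 2.9696


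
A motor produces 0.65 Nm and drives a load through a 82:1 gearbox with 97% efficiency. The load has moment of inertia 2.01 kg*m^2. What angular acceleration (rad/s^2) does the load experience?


tau_out = tau_motor * N * eta
= 0.65 * 82 * 0.97 = 51.701 Nm
alpha = tau_out / I = 51.701 / 2.01
= 25.7219 rad/s^2


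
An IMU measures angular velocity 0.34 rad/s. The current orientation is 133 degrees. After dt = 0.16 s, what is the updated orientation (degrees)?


delta_theta = w * dt = 0.34 * 0.16 = 0.0544 rad
= 3.1169 deg
theta_new = 133 + 3.1169 = 136.1169 deg


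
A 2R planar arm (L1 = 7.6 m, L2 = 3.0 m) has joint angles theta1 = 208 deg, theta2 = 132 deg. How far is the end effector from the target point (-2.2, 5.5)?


End effector via forward kinematics:
x = L1*cos(t1) + L2*cos(t1+t2) = -3.8913
y = L1*sin(t1) + L2*sin(t1+t2) = -4.594
Distance to target:
d = sqrt((-2.2 - -3.8913)^2 + (5.5 - -4.594)^2)
= sqrt(2.8606 + 101.8897)
= 10.2348 m


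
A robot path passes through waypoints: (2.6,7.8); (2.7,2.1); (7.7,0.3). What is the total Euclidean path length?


Segment lengths:
  seg1 = sqrt((0.1)^2 + (-5.7)^2) = 5.7009
  seg2 = sqrt((5.0)^2 + (-1.8)^2) = 5.3141
Total = 11.015


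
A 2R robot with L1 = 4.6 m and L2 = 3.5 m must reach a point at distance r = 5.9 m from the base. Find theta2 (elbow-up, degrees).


cos(theta2) = (r^2 - L1^2 - L2^2) / (2*L1*L2)
cos(theta2) = (34.81 - 21.16 - 12.25) / 32.2
cos(theta2) = 0.043478
theta2 = 87.5081 degrees


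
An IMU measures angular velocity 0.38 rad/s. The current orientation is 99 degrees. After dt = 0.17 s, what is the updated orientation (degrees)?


delta_theta = w * dt = 0.38 * 0.17 = 0.0646 rad
= 3.7013 deg
theta_new = 99 + 3.7013 = 102.7013 deg


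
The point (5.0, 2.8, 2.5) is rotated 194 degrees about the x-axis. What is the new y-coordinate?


Rotation about x-axis: y' = y*cos(theta) - z*sin(theta)
= 2.8 * -0.9703 - 2.5 * -0.2419
= -2.112


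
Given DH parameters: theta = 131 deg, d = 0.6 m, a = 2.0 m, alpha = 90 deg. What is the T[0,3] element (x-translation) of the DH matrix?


T[0,3] = a * cos(theta)
= 2.0 * cos(131 deg)
= 2.0 * -0.6561
= -1.3121


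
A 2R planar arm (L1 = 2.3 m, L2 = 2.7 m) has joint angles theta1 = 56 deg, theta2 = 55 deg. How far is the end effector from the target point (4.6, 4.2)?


End effector via forward kinematics:
x = L1*cos(t1) + L2*cos(t1+t2) = 0.3186
y = L1*sin(t1) + L2*sin(t1+t2) = 4.4275
Distance to target:
d = sqrt((4.6 - 0.3186)^2 + (4.2 - 4.4275)^2)
= sqrt(18.3308 + 0.0517)
= 4.2875 m


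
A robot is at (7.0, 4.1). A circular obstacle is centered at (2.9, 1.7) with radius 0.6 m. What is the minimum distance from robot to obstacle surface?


center_dist = sqrt((7.0-2.9)^2 + (4.1-1.7)^2)
= sqrt(16.81 + 5.76)
= 4.7508
min_dist = center_dist - radius = 4.7508 - 0.6 = 4.1508 m


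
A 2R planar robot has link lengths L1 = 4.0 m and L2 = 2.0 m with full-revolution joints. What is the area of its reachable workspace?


r_max = L1 + L2 = 6.0 m
r_min = |L1 - L2| = 2.0 m
Area = pi*(r_max^2 - r_min^2)
= pi*(36.0 - 4.0)
= pi * 32.0
= 100.531 m^2


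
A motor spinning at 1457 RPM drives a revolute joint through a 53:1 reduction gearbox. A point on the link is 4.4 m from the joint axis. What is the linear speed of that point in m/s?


omega_motor = 1457 * 2*pi/60 = 152.5767 rad/s
omega_joint = omega_motor / 53 = 2.8788 rad/s
v = omega_joint * r = 2.8788 * 4.4
= 12.6667 m/s


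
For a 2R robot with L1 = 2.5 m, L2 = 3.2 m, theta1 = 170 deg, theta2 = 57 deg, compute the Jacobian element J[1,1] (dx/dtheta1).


J[1,1] = -L1*sin(t1) - L2*sin(t1+t2)
= -2.5*sin(170) - 3.2*sin(227)
= 1.9062


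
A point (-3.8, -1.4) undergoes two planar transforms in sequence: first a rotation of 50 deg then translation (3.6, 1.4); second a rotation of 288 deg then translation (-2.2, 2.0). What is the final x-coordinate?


After transform 1:
x1 = cos(50)*-3.8 - sin(50)*-1.4 + 3.6 = 2.2299
y1 = sin(50)*-3.8 + cos(50)*-1.4 + 1.4 = -2.4109
After transform 2:
x2 = cos(288)*2.2299 - sin(288)*-2.4109 + -2.2
= -3.8038


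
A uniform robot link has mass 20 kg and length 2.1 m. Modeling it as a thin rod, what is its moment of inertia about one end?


I = (1/3) * m * L^2
= (1/3) * 20 * 2.1^2
= 0.333333 * 20 * 4.41
= 29.4 kg*m^2


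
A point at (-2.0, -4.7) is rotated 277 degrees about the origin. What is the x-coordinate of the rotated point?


x' = x*cos(theta) - y*sin(theta)
cos(277 deg) = 0.1219, sin(277 deg) = -0.9925
x' = -2.0 * 0.1219 - -4.7 * -0.9925
= -0.2437 - 4.665
= -4.9087


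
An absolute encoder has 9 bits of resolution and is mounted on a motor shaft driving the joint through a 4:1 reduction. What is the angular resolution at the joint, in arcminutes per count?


counts = 2^9 = 512
effective counts at joint = 512 * 4 = 2048
resolution = 360*60 / 2048
= 10.5469 arcmin/count


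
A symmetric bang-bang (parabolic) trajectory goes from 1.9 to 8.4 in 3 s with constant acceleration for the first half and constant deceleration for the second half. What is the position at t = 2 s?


Symmetric rest-to-rest: each phase covers (pf-p0)/2 in time T/2. 0.5*a*(T/2)^2 = (pf-p0)/2 => a = 4*(pf-p0)/T^2
a = 4*(8.4-1.9)/3^2 = 2.8889
t = 2 is in the deceleration phase (t > T/2).
p = pf - 0.5*a*(T-t)^2 = 8.4 - 0.5*2.8889*1^2
= 6.9556


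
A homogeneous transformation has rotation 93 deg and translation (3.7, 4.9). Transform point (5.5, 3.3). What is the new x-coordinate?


x' = cos(theta)*px - sin(theta)*py + tx
= -0.0523*5.5 - 0.9986*3.3 + 3.7
= 0.1167


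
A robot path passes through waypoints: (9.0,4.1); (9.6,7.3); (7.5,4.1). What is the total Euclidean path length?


Segment lengths:
  seg1 = sqrt((0.6)^2 + (3.2)^2) = 3.2558
  seg2 = sqrt((-2.1)^2 + (-3.2)^2) = 3.8275
Total = 7.0833


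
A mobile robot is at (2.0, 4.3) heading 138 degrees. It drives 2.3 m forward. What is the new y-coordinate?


y_new = y0 + d*sin(theta)
= 4.3 + 2.3*sin(138)
= 4.3 + 1.539
= 5.839


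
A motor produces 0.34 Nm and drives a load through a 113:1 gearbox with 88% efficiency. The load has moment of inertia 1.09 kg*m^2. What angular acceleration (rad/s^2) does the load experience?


tau_out = tau_motor * N * eta
= 0.34 * 113 * 0.88 = 33.8096 Nm
alpha = tau_out / I = 33.8096 / 1.09
= 31.018 rad/s^2


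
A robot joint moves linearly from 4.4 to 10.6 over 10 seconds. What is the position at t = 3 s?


s = t/T = 3/10 = 0.3
p(t) = p0 + (pf-p0)*s
= 4.4 + (10.6 - 4.4) * 0.3
= 6.26


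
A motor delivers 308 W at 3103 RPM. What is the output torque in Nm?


omega = 3103 * 2*pi/60 = 324.9454 rad/s
tau = P / omega = 308 / 324.9454
= 0.9479 Nm


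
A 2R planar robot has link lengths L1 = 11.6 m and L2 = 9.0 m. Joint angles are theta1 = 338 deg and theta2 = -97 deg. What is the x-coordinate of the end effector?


Convert angles to radians: theta1 = 5.8992, theta2 = -1.693
x = L1*cos(theta1) + L2*cos(theta1+theta2)
x = 10.7553 + -4.3633
x = 6.392


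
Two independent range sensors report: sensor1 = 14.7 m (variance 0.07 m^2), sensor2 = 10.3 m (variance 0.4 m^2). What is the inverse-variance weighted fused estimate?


w1 = (1/var1) / (1/var1 + 1/var2)
   = 14.2857 / (14.2857 + 2.5) = 0.8511
w2 = 1 - w1 = 0.1489
fused = w1*s1 + w2*s2 = 12.5106 + 1.534
= 14.0447 m


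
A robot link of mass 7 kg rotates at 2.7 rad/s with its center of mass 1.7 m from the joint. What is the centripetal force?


F = m * omega^2 * r
= 7 * 2.7^2 * 1.7
= 7 * 7.29 * 1.7
= 86.751 N


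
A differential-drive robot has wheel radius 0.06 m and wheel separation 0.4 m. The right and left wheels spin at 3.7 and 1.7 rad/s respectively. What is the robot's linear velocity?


vR = r*wR = 0.06*3.7 = 0.222 m/s
vL = r*wL = 0.06*1.7 = 0.102 m/s
v = (vR+vL)/2 = 0.162 m/s
omega = (vR-vL)/L = 0.3 rad/s
linear velocity = 0.162 m/s


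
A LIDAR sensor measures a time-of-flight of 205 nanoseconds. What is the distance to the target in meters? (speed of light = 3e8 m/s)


tof = 205 ns = 2.05e-07 s
dist = c * tof / 2
= 3e8 * 2.05e-07 / 2
= 30.75 m


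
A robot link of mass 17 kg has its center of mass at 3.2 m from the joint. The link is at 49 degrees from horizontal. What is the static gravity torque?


tau = m*g*L*cos(angle)
= 17 * 9.81 * 3.2 * cos(49 deg)
= 17 * 9.81 * 3.2 * 0.6561
= 350.1151 Nm


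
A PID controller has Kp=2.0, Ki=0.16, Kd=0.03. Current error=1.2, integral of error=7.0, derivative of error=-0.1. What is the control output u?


u = Kp*e + Ki*int(e) + Kd*de/dt
= 2.0*1.2 + 0.16*7.0 + 0.03*(-0.1)
= 2.4 + 1.12 + -0.003
= 3.517


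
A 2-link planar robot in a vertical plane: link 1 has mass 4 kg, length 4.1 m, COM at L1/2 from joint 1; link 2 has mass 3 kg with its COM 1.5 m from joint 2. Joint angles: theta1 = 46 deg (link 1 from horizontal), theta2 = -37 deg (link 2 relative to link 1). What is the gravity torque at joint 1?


Horizontal distance from joint 1 to link-1 COM:
  x_c1 = (L1/2)*cos(t1) = 2.05 * 0.6947 = 1.424 m
Horizontal distance from joint 1 to link-2 COM:
  x_c2 = L1*cos(t1) + Lc2*cos(t1+t2)
       = 4.1*0.6947 + 1.5*0.9877 = 4.3296 m
tau1 = m1*g*x_c1 + m2*g*x_c2
     = 4*9.81*1.424 + 3*9.81*4.3296
     = 55.8797 + 127.4211
     = 183.3008 Nm


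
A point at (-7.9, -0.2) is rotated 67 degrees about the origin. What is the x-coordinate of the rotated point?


x' = x*cos(theta) - y*sin(theta)
cos(67 deg) = 0.3907, sin(67 deg) = 0.9205
x' = -7.9 * 0.3907 - -0.2 * 0.9205
= -3.0868 - -0.1841
= -2.9027


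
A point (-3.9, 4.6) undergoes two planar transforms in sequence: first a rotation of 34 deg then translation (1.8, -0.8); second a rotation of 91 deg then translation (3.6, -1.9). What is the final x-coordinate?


After transform 1:
x1 = cos(34)*-3.9 - sin(34)*4.6 + 1.8 = -4.0055
y1 = sin(34)*-3.9 + cos(34)*4.6 + -0.8 = 0.8327
After transform 2:
x2 = cos(91)*-4.0055 - sin(91)*0.8327 + 3.6
= 2.8373


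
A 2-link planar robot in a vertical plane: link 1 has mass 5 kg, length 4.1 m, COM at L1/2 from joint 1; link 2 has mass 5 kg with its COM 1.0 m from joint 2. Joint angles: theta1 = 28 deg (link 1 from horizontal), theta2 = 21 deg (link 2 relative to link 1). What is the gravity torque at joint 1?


Horizontal distance from joint 1 to link-1 COM:
  x_c1 = (L1/2)*cos(t1) = 2.05 * 0.8829 = 1.81 m
Horizontal distance from joint 1 to link-2 COM:
  x_c2 = L1*cos(t1) + Lc2*cos(t1+t2)
       = 4.1*0.8829 + 1.0*0.6561 = 4.2761 m
tau1 = m1*g*x_c1 + m2*g*x_c2
     = 5*9.81*1.81 + 5*9.81*4.2761
     = 88.7826 + 209.7449
     = 298.5275 Nm


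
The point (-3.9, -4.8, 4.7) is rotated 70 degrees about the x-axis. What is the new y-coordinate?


Rotation about x-axis: y' = y*cos(theta) - z*sin(theta)
= -4.8 * 0.342 - 4.7 * 0.9397
= -6.0583


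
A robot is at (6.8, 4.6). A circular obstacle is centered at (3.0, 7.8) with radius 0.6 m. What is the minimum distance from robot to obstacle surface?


center_dist = sqrt((6.8-3.0)^2 + (4.6-7.8)^2)
= sqrt(14.44 + 10.24)
= 4.9679
min_dist = center_dist - radius = 4.9679 - 0.6 = 4.3679 m


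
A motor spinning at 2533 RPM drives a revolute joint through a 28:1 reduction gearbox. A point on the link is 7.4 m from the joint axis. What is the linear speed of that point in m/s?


omega_motor = 2533 * 2*pi/60 = 265.2551 rad/s
omega_joint = omega_motor / 28 = 9.4734 rad/s
v = omega_joint * r = 9.4734 * 7.4
= 70.1031 m/s


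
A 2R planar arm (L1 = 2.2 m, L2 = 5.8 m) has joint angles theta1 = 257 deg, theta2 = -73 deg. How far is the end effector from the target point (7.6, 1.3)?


End effector via forward kinematics:
x = L1*cos(t1) + L2*cos(t1+t2) = -6.2808
y = L1*sin(t1) + L2*sin(t1+t2) = -2.5482
Distance to target:
d = sqrt((7.6 - -6.2808)^2 + (1.3 - -2.5482)^2)
= sqrt(192.6756 + 14.8087)
= 14.4043 m


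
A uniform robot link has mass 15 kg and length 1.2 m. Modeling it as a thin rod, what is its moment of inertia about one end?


I = (1/3) * m * L^2
= (1/3) * 15 * 1.2^2
= 0.333333 * 15 * 1.44
= 7.2 kg*m^2


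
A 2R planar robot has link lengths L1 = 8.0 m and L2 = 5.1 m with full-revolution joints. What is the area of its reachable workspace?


r_max = L1 + L2 = 13.1 m
r_min = |L1 - L2| = 2.9 m
Area = pi*(r_max^2 - r_min^2)
= pi*(171.61 - 8.41)
= pi * 163.2
= 512.7079 m^2


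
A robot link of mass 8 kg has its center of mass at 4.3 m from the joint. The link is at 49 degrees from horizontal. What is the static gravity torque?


tau = m*g*L*cos(angle)
= 8 * 9.81 * 4.3 * cos(49 deg)
= 8 * 9.81 * 4.3 * 0.6561
= 221.3963 Nm


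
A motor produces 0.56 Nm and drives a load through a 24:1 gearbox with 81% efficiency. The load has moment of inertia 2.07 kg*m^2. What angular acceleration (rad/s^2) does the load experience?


tau_out = tau_motor * N * eta
= 0.56 * 24 * 0.81 = 10.8864 Nm
alpha = tau_out / I = 10.8864 / 2.07
= 5.2591 rad/s^2


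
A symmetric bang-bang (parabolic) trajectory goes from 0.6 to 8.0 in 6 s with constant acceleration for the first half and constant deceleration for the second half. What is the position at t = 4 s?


Symmetric rest-to-rest: each phase covers (pf-p0)/2 in time T/2. 0.5*a*(T/2)^2 = (pf-p0)/2 => a = 4*(pf-p0)/T^2
a = 4*(8.0-0.6)/6^2 = 0.8222
t = 4 is in the deceleration phase (t > T/2).
p = pf - 0.5*a*(T-t)^2 = 8.0 - 0.5*0.8222*2^2
= 6.3556


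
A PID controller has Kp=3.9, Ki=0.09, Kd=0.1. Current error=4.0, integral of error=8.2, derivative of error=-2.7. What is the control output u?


u = Kp*e + Ki*int(e) + Kd*de/dt
= 3.9*4.0 + 0.09*8.2 + 0.1*(-2.7)
= 15.6 + 0.738 + -0.27
= 16.068


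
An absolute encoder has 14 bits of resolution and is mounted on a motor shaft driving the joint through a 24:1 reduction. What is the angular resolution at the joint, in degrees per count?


counts = 2^14 = 16384
effective counts at joint = 16384 * 24 = 393216
resolution = 360 / 393216
= 9.1553e-04 deg/count


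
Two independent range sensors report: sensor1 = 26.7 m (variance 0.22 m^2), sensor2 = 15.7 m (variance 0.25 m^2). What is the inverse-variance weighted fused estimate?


w1 = (1/var1) / (1/var1 + 1/var2)
   = 4.5455 / (4.5455 + 4.0) = 0.5319
w2 = 1 - w1 = 0.4681
fused = w1*s1 + w2*s2 = 14.2021 + 7.3489
= 21.5511 m


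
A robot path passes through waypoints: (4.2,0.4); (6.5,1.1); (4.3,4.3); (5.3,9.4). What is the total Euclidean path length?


Segment lengths:
  seg1 = sqrt((2.3)^2 + (0.7)^2) = 2.4042
  seg2 = sqrt((-2.2)^2 + (3.2)^2) = 3.8833
  seg3 = sqrt((1.0)^2 + (5.1)^2) = 5.1971
Total = 11.4846


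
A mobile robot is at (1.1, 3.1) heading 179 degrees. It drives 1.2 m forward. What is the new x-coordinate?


x_new = x0 + d*cos(theta)
= 1.1 + 1.2*cos(179)
= 1.1 + -1.1998
= -0.0998


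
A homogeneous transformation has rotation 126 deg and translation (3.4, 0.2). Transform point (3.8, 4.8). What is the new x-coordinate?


x' = cos(theta)*px - sin(theta)*py + tx
= -0.5878*3.8 - 0.809*4.8 + 3.4
= -2.7169


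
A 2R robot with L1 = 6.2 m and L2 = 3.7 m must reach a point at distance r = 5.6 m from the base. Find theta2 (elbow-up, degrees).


cos(theta2) = (r^2 - L1^2 - L2^2) / (2*L1*L2)
cos(theta2) = (31.36 - 38.44 - 13.69) / 45.88
cos(theta2) = -0.452703
theta2 = 116.9172 degrees


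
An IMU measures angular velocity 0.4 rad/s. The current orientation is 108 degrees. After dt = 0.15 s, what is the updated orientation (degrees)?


delta_theta = w * dt = 0.4 * 0.15 = 0.06 rad
= 3.4377 deg
theta_new = 108 + 3.4377 = 111.4377 deg


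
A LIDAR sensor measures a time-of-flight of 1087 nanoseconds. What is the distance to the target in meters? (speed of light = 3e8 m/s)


tof = 1087 ns = 1.087e-06 s
dist = c * tof / 2
= 3e8 * 1.087e-06 / 2
= 163.05 m


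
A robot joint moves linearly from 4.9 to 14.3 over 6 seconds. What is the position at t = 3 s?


s = t/T = 3/6 = 0.5
p(t) = p0 + (pf-p0)*s
= 4.9 + (14.3 - 4.9) * 0.5
= 9.6


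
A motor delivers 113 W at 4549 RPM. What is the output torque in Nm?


omega = 4549 * 2*pi/60 = 476.3702 rad/s
tau = P / omega = 113 / 476.3702
= 0.2372 Nm


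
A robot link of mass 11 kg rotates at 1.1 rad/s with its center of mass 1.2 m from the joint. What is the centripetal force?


F = m * omega^2 * r
= 11 * 1.1^2 * 1.2
= 11 * 1.21 * 1.2
= 15.972 N


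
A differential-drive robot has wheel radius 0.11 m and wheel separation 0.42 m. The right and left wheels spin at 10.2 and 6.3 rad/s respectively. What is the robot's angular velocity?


vR = r*wR = 0.11*10.2 = 1.122 m/s
vL = r*wL = 0.11*6.3 = 0.693 m/s
v = (vR+vL)/2 = 0.9075 m/s
omega = (vR-vL)/L = 1.0214 rad/s
angular velocity = 1.0214 rad/s


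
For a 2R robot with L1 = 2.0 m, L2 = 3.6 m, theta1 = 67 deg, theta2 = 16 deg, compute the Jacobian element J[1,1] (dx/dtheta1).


J[1,1] = -L1*sin(t1) - L2*sin(t1+t2)
= -2.0*sin(67) - 3.6*sin(83)
= -5.4142


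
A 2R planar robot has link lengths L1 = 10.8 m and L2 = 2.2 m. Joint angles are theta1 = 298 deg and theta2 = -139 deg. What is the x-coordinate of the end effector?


Convert angles to radians: theta1 = 5.2011, theta2 = -2.426
x = L1*cos(theta1) + L2*cos(theta1+theta2)
x = 5.0703 + -2.0539
x = 3.0164


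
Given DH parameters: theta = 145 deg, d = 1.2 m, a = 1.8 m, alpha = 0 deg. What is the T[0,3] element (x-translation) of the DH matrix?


T[0,3] = a * cos(theta)
= 1.8 * cos(145 deg)
= 1.8 * -0.8192
= -1.4745


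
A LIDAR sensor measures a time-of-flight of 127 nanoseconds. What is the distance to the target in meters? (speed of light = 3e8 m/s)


tof = 127 ns = 1.27e-07 s
dist = c * tof / 2
= 3e8 * 1.27e-07 / 2
= 19.05 m


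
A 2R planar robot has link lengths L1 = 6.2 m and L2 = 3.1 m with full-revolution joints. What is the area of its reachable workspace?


r_max = L1 + L2 = 9.3 m
r_min = |L1 - L2| = 3.1 m
Area = pi*(r_max^2 - r_min^2)
= pi*(86.49 - 9.61)
= pi * 76.88
= 241.5256 m^2


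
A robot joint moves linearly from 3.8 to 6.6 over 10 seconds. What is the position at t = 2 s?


s = t/T = 2/10 = 0.2
p(t) = p0 + (pf-p0)*s
= 3.8 + (6.6 - 3.8) * 0.2
= 4.36


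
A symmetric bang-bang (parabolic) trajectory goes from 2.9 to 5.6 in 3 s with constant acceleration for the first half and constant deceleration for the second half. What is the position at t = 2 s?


Symmetric rest-to-rest: each phase covers (pf-p0)/2 in time T/2. 0.5*a*(T/2)^2 = (pf-p0)/2 => a = 4*(pf-p0)/T^2
a = 4*(5.6-2.9)/3^2 = 1.2
t = 2 is in the deceleration phase (t > T/2).
p = pf - 0.5*a*(T-t)^2 = 5.6 - 0.5*1.2*1^2
= 5.0


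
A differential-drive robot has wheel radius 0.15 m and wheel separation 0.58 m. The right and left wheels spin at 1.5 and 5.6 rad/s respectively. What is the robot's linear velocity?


vR = r*wR = 0.15*1.5 = 0.225 m/s
vL = r*wL = 0.15*5.6 = 0.84 m/s
v = (vR+vL)/2 = 0.5325 m/s
omega = (vR-vL)/L = -1.0603 rad/s
linear velocity = 0.5325 m/s


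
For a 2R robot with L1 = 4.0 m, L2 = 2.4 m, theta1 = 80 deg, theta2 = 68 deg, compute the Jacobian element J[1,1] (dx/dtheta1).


J[1,1] = -L1*sin(t1) - L2*sin(t1+t2)
= -4.0*sin(80) - 2.4*sin(148)
= -5.211


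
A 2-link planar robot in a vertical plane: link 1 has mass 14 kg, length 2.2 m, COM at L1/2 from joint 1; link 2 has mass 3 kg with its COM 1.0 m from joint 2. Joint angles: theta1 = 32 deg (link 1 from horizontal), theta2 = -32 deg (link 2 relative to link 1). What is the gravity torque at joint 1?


Horizontal distance from joint 1 to link-1 COM:
  x_c1 = (L1/2)*cos(t1) = 1.1 * 0.848 = 0.9329 m
Horizontal distance from joint 1 to link-2 COM:
  x_c2 = L1*cos(t1) + Lc2*cos(t1+t2)
       = 2.2*0.848 + 1.0*1.0 = 2.8657 m
tau1 = m1*g*x_c1 + m2*g*x_c2
     = 14*9.81*0.9329 + 3*9.81*2.8657
     = 128.118 + 84.3377
     = 212.4557 Nm


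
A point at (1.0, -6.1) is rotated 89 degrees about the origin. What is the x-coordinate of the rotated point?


x' = x*cos(theta) - y*sin(theta)
cos(89 deg) = 0.0175, sin(89 deg) = 0.9998
x' = 1.0 * 0.0175 - -6.1 * 0.9998
= 0.0175 - -6.0991
= 6.1165


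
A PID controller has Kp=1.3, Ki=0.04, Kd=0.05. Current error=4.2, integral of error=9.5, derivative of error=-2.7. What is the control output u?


u = Kp*e + Ki*int(e) + Kd*de/dt
= 1.3*4.2 + 0.04*9.5 + 0.05*(-2.7)
= 5.46 + 0.38 + -0.135
= 5.705


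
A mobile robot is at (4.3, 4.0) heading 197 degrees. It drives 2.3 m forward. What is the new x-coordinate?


x_new = x0 + d*cos(theta)
= 4.3 + 2.3*cos(197)
= 4.3 + -2.1995
= 2.1005


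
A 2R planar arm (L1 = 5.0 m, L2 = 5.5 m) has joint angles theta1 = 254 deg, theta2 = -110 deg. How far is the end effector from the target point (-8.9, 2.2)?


End effector via forward kinematics:
x = L1*cos(t1) + L2*cos(t1+t2) = -5.8278
y = L1*sin(t1) + L2*sin(t1+t2) = -1.5735
Distance to target:
d = sqrt((-8.9 - -5.8278)^2 + (2.2 - -1.5735)^2)
= sqrt(9.4385 + 14.2392)
= 4.866 m


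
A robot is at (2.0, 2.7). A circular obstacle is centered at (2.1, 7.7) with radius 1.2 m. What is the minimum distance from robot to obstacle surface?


center_dist = sqrt((2.0-2.1)^2 + (2.7-7.7)^2)
= sqrt(0.01 + 25.0)
= 5.001
min_dist = center_dist - radius = 5.001 - 1.2 = 3.801 m


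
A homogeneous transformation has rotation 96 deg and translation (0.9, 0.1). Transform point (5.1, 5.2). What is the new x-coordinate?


x' = cos(theta)*px - sin(theta)*py + tx
= -0.1045*5.1 - 0.9945*5.2 + 0.9
= -4.8046


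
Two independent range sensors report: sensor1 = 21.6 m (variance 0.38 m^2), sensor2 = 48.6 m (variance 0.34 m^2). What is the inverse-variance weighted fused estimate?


w1 = (1/var1) / (1/var1 + 1/var2)
   = 2.6316 / (2.6316 + 2.9412) = 0.4722
w2 = 1 - w1 = 0.5278
fused = w1*s1 + w2*s2 = 10.2 + 25.65
= 35.85 m


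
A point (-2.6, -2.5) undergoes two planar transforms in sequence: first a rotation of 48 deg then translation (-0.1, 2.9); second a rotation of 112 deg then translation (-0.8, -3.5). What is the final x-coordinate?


After transform 1:
x1 = cos(48)*-2.6 - sin(48)*-2.5 + -0.1 = 0.0181
y1 = sin(48)*-2.6 + cos(48)*-2.5 + 2.9 = -0.705
After transform 2:
x2 = cos(112)*0.0181 - sin(112)*-0.705 + -0.8
= -0.1531


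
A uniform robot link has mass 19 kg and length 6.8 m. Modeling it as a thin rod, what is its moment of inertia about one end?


I = (1/3) * m * L^2
= (1/3) * 19 * 6.8^2
= 0.333333 * 19 * 46.24
= 292.8533 kg*m^2


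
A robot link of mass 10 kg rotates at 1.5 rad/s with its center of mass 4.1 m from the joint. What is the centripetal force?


F = m * omega^2 * r
= 10 * 1.5^2 * 4.1
= 10 * 2.25 * 4.1
= 92.25 N


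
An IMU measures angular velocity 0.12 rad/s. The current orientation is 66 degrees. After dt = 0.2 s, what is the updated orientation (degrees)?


delta_theta = w * dt = 0.12 * 0.2 = 0.024 rad
= 1.3751 deg
theta_new = 66 + 1.3751 = 67.3751 deg


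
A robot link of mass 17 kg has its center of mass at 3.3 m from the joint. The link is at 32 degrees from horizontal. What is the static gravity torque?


tau = m*g*L*cos(angle)
= 17 * 9.81 * 3.3 * cos(32 deg)
= 17 * 9.81 * 3.3 * 0.848
= 466.7156 Nm


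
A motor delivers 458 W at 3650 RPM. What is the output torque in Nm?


omega = 3650 * 2*pi/60 = 382.2271 rad/s
tau = P / omega = 458 / 382.2271
= 1.1982 Nm
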